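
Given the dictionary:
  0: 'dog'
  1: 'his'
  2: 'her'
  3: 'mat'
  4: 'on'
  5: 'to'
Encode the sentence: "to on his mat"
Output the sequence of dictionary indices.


Look up each word in the dictionary:
  'to' -> 5
  'on' -> 4
  'his' -> 1
  'mat' -> 3

Encoded: [5, 4, 1, 3]


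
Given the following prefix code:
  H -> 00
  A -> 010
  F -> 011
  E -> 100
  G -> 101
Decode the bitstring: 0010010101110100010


Decoding step by step:
Bits 00 -> H
Bits 100 -> E
Bits 101 -> G
Bits 011 -> F
Bits 101 -> G
Bits 00 -> H
Bits 010 -> A


Decoded message: HEGFGHA


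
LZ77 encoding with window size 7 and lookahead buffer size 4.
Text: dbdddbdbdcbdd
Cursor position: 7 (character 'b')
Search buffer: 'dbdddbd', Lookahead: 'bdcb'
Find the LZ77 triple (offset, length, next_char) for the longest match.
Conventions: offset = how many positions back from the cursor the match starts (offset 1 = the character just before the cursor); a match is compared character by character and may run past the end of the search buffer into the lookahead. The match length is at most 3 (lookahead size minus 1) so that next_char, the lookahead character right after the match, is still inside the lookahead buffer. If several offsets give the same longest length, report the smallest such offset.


Try each offset into the search buffer:
  offset=1 (pos 6, char 'd'): match length 0
  offset=2 (pos 5, char 'b'): match length 2
  offset=3 (pos 4, char 'd'): match length 0
  offset=4 (pos 3, char 'd'): match length 0
  offset=5 (pos 2, char 'd'): match length 0
  offset=6 (pos 1, char 'b'): match length 2
  offset=7 (pos 0, char 'd'): match length 0
Longest match has length 2, found at offsets 2, 6; take the smallest, offset 2.
next_char = character at position 7 + 2 = 9 -> 'c'

Best match: offset=2, length=2 (matching 'bd' starting at position 5)
LZ77 triple: (2, 2, 'c')


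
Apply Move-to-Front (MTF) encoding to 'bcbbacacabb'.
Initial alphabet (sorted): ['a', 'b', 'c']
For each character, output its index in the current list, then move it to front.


MTF encoding:
'b': index 1 in ['a', 'b', 'c'] -> ['b', 'a', 'c']
'c': index 2 in ['b', 'a', 'c'] -> ['c', 'b', 'a']
'b': index 1 in ['c', 'b', 'a'] -> ['b', 'c', 'a']
'b': index 0 in ['b', 'c', 'a'] -> ['b', 'c', 'a']
'a': index 2 in ['b', 'c', 'a'] -> ['a', 'b', 'c']
'c': index 2 in ['a', 'b', 'c'] -> ['c', 'a', 'b']
'a': index 1 in ['c', 'a', 'b'] -> ['a', 'c', 'b']
'c': index 1 in ['a', 'c', 'b'] -> ['c', 'a', 'b']
'a': index 1 in ['c', 'a', 'b'] -> ['a', 'c', 'b']
'b': index 2 in ['a', 'c', 'b'] -> ['b', 'a', 'c']
'b': index 0 in ['b', 'a', 'c'] -> ['b', 'a', 'c']


Output: [1, 2, 1, 0, 2, 2, 1, 1, 1, 2, 0]


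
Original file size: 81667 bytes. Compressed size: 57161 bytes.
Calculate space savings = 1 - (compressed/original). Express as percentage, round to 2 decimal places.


ratio = compressed/original = 57161/81667 = 0.699928
savings = 1 - ratio = 1 - 0.699928 = 0.300072
as a percentage: 0.300072 * 100 = 30.01%

Space savings = 1 - 57161/81667 = 30.01%


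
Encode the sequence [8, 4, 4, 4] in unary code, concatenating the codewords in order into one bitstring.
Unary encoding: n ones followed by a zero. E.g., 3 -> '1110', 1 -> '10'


Encode each number as n ones followed by a terminating 0:
  8 -> 111111110 (9 bits)
  4 -> 11110 (5 bits)
  4 -> 11110 (5 bits)
  4 -> 11110 (5 bits)
Total length = 9 + 5 + 5 + 5 = 24 bits.

Unary([8, 4, 4, 4]) = 111111110111101111011110 (24 bits)


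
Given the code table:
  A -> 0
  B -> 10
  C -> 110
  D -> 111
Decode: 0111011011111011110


Decoding:
0 -> A
111 -> D
0 -> A
110 -> C
111 -> D
110 -> C
111 -> D
10 -> B


Result: ADACDCDB


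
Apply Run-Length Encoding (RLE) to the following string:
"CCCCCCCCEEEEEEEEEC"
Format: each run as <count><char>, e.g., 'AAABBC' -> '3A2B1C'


Scanning runs left to right:
  i=0: run of 'C' x 8 -> '8C'
  i=8: run of 'E' x 9 -> '9E'
  i=17: run of 'C' x 1 -> '1C'

RLE = 8C9E1C


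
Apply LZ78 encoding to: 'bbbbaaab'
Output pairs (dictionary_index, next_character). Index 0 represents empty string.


LZ78 encoding steps:
Dictionary: {0: ''}
Step 1: w='' (idx 0), next='b' -> output (0, 'b'), add 'b' as idx 1
Step 2: w='b' (idx 1), next='b' -> output (1, 'b'), add 'bb' as idx 2
Step 3: w='b' (idx 1), next='a' -> output (1, 'a'), add 'ba' as idx 3
Step 4: w='' (idx 0), next='a' -> output (0, 'a'), add 'a' as idx 4
Step 5: w='a' (idx 4), next='b' -> output (4, 'b'), add 'ab' as idx 5


Encoded: [(0, 'b'), (1, 'b'), (1, 'a'), (0, 'a'), (4, 'b')]


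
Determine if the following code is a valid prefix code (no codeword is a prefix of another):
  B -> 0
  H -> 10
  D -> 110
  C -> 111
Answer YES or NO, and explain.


Checking each pair (does one codeword prefix another?):
  B='0' vs H='10': no prefix
  B='0' vs D='110': no prefix
  B='0' vs C='111': no prefix
  H='10' vs B='0': no prefix
  H='10' vs D='110': no prefix
  H='10' vs C='111': no prefix
  D='110' vs B='0': no prefix
  D='110' vs H='10': no prefix
  D='110' vs C='111': no prefix
  C='111' vs B='0': no prefix
  C='111' vs H='10': no prefix
  C='111' vs D='110': no prefix
No violation found over all pairs.

YES -- this is a valid prefix code. No codeword is a prefix of any other codeword.


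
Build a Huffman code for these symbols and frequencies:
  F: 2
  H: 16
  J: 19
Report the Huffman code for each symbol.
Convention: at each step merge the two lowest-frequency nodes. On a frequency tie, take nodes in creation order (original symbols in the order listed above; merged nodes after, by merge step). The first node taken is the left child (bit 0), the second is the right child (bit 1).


Huffman tree construction:
Step 1: Merge F(2) + H(16) = 18
Step 2: Merge (F+H)(18) + J(19) = 37
Read each symbol's code off the tree from the root (left child = 0, right child = 1).

Codes:
  F: 00 (length 2)
  H: 01 (length 2)
  J: 1 (length 1)
Average code length: 55/37 = 1.4865 bits/symbol


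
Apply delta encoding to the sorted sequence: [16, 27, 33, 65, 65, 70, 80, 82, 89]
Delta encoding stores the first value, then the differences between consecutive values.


First value: 16
Deltas:
  27 - 16 = 11
  33 - 27 = 6
  65 - 33 = 32
  65 - 65 = 0
  70 - 65 = 5
  80 - 70 = 10
  82 - 80 = 2
  89 - 82 = 7


Delta encoded: [16, 11, 6, 32, 0, 5, 10, 2, 7]


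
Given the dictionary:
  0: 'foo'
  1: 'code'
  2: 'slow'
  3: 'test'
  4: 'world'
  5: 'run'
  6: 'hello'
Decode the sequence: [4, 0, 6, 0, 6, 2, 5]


Look up each index in the dictionary:
  4 -> 'world'
  0 -> 'foo'
  6 -> 'hello'
  0 -> 'foo'
  6 -> 'hello'
  2 -> 'slow'
  5 -> 'run'

Decoded: "world foo hello foo hello slow run"


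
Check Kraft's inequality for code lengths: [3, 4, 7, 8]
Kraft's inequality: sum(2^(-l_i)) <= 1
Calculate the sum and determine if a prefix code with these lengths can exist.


Sum = 2^(-3) + 2^(-4) + 2^(-7) + 2^(-8)
    = 0.125 + 0.0625 + 0.0078125 + 0.00390625
    = 51/256 = 0.19921875
Since 0.19921875 <= 1, Kraft's inequality IS satisfied.
A prefix code with these lengths CAN exist.

Kraft sum = 0.19921875. Satisfied.


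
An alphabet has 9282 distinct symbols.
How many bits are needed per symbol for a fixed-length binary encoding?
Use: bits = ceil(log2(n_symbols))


log2(9282) = 13.1802
Bracket: 2^13 = 8192 < 9282 <= 2^14 = 16384
So ceil(log2(9282)) = 14

bits = ceil(log2(9282)) = ceil(13.1802) = 14 bits


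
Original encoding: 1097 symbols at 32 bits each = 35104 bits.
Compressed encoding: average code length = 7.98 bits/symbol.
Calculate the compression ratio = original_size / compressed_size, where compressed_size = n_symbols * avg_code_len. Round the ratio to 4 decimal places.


original_size = n_symbols * orig_bits = 1097 * 32 = 35104 bits
compressed_size = n_symbols * avg_code_len = 1097 * 7.98 = 8754.06 bits
ratio = original_size / compressed_size = 35104 / 8754.06 = 4.01

Compression ratio = 4.01


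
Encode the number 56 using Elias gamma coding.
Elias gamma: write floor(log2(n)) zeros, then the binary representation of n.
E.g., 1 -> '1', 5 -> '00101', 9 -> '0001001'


num_bits = floor(log2(56)) + 1 = 6
leading_zeros = num_bits - 1 = 5
binary(56) = 111000

Elias gamma(56) = '00000' + '111000' = 00000111000 (11 bits)


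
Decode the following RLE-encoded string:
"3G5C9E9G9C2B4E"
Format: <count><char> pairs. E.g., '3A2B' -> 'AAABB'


Expanding each <count><char> pair:
  3G -> 'GGG'
  5C -> 'CCCCC'
  9E -> 'EEEEEEEEE'
  9G -> 'GGGGGGGGG'
  9C -> 'CCCCCCCCC'
  2B -> 'BB'
  4E -> 'EEEE'

Decoded = GGGCCCCCEEEEEEEEEGGGGGGGGGCCCCCCCCCBBEEEE


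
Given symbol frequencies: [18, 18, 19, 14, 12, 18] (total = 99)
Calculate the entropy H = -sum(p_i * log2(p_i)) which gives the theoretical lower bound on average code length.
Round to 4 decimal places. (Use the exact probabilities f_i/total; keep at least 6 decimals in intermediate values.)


Per-symbol terms -p_i * log2(p_i) with p_i = f_i/99:
  p = 18/99 = 0.181818: log2(p) = -2.459432, -p*log2(p) = 0.447169
  p = 18/99 = 0.181818: log2(p) = -2.459432, -p*log2(p) = 0.447169
  p = 19/99 = 0.191919: log2(p) = -2.381429, -p*log2(p) = 0.457042
  p = 14/99 = 0.141414: log2(p) = -2.822002, -p*log2(p) = 0.399071
  p = 12/99 = 0.121212: log2(p) = -3.044394, -p*log2(p) = 0.369017
  p = 18/99 = 0.181818: log2(p) = -2.459432, -p*log2(p) = 0.447169
H = 0.447169 + 0.447169 + 0.457042 + 0.399071 + 0.369017 + 0.447169 = 2.566637

H = 2.5666 bits/symbol


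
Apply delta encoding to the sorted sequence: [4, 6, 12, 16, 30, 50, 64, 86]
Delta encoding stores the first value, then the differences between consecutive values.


First value: 4
Deltas:
  6 - 4 = 2
  12 - 6 = 6
  16 - 12 = 4
  30 - 16 = 14
  50 - 30 = 20
  64 - 50 = 14
  86 - 64 = 22


Delta encoded: [4, 2, 6, 4, 14, 20, 14, 22]


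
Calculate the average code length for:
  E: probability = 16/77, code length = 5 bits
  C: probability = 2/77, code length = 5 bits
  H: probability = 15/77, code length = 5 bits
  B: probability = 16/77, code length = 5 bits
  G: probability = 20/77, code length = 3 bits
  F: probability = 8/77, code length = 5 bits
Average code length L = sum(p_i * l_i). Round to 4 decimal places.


Weighted contributions p_i * l_i:
  E: (16/77) * 5 = 80/77
  C: (2/77) * 5 = 10/77
  H: (15/77) * 5 = 75/77
  B: (16/77) * 5 = 80/77
  G: (20/77) * 3 = 60/77
  F: (8/77) * 5 = 40/77
Sum = (80 + 10 + 75 + 80 + 60 + 40)/77 = 345/77

L = 345/77 = 4.4805 bits/symbol


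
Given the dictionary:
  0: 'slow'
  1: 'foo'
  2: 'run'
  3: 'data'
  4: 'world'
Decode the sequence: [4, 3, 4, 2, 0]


Look up each index in the dictionary:
  4 -> 'world'
  3 -> 'data'
  4 -> 'world'
  2 -> 'run'
  0 -> 'slow'

Decoded: "world data world run slow"


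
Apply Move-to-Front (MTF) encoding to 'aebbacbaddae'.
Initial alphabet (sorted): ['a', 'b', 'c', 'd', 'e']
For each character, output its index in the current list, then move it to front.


MTF encoding:
'a': index 0 in ['a', 'b', 'c', 'd', 'e'] -> ['a', 'b', 'c', 'd', 'e']
'e': index 4 in ['a', 'b', 'c', 'd', 'e'] -> ['e', 'a', 'b', 'c', 'd']
'b': index 2 in ['e', 'a', 'b', 'c', 'd'] -> ['b', 'e', 'a', 'c', 'd']
'b': index 0 in ['b', 'e', 'a', 'c', 'd'] -> ['b', 'e', 'a', 'c', 'd']
'a': index 2 in ['b', 'e', 'a', 'c', 'd'] -> ['a', 'b', 'e', 'c', 'd']
'c': index 3 in ['a', 'b', 'e', 'c', 'd'] -> ['c', 'a', 'b', 'e', 'd']
'b': index 2 in ['c', 'a', 'b', 'e', 'd'] -> ['b', 'c', 'a', 'e', 'd']
'a': index 2 in ['b', 'c', 'a', 'e', 'd'] -> ['a', 'b', 'c', 'e', 'd']
'd': index 4 in ['a', 'b', 'c', 'e', 'd'] -> ['d', 'a', 'b', 'c', 'e']
'd': index 0 in ['d', 'a', 'b', 'c', 'e'] -> ['d', 'a', 'b', 'c', 'e']
'a': index 1 in ['d', 'a', 'b', 'c', 'e'] -> ['a', 'd', 'b', 'c', 'e']
'e': index 4 in ['a', 'd', 'b', 'c', 'e'] -> ['e', 'a', 'd', 'b', 'c']


Output: [0, 4, 2, 0, 2, 3, 2, 2, 4, 0, 1, 4]


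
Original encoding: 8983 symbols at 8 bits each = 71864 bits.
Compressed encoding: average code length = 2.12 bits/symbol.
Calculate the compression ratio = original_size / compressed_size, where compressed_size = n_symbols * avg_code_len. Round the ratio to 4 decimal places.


original_size = n_symbols * orig_bits = 8983 * 8 = 71864 bits
compressed_size = n_symbols * avg_code_len = 8983 * 2.12 = 19043.96 bits
ratio = original_size / compressed_size = 71864 / 19043.96 = 3.7736

Compression ratio = 3.7736


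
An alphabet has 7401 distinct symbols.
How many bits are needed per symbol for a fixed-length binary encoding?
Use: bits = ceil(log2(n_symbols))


log2(7401) = 12.8535
Bracket: 2^12 = 4096 < 7401 <= 2^13 = 8192
So ceil(log2(7401)) = 13

bits = ceil(log2(7401)) = ceil(12.8535) = 13 bits


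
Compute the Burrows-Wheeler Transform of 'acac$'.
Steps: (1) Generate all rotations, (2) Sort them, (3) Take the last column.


Rotations (sorted):
  0: $acac -> last char: c
  1: ac$ac -> last char: c
  2: acac$ -> last char: $
  3: c$aca -> last char: a
  4: cac$a -> last char: a


BWT = cc$aa


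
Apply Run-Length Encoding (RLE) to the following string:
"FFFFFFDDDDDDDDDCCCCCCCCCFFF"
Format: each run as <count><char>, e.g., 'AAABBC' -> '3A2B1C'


Scanning runs left to right:
  i=0: run of 'F' x 6 -> '6F'
  i=6: run of 'D' x 9 -> '9D'
  i=15: run of 'C' x 9 -> '9C'
  i=24: run of 'F' x 3 -> '3F'

RLE = 6F9D9C3F


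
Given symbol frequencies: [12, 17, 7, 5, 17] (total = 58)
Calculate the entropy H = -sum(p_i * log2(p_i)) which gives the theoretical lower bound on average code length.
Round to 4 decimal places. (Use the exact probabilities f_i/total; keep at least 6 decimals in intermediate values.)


Per-symbol terms -p_i * log2(p_i) with p_i = f_i/58:
  p = 12/58 = 0.206897: log2(p) = -2.273018, -p*log2(p) = 0.470280
  p = 17/58 = 0.293103: log2(p) = -1.770518, -p*log2(p) = 0.518945
  p = 7/58 = 0.120690: log2(p) = -3.050626, -p*log2(p) = 0.368179
  p = 5/58 = 0.086207: log2(p) = -3.536053, -p*log2(p) = 0.304832
  p = 17/58 = 0.293103: log2(p) = -1.770518, -p*log2(p) = 0.518945
H = 0.470280 + 0.518945 + 0.368179 + 0.304832 + 0.518945 = 2.181181

H = 2.1812 bits/symbol


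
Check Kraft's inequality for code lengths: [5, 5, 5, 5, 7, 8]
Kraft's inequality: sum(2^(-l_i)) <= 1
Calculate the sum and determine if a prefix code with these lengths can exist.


Sum = 2^(-5) + 2^(-5) + 2^(-5) + 2^(-5) + 2^(-7) + 2^(-8)
    = 0.03125 + 0.03125 + 0.03125 + 0.03125 + 0.0078125 + 0.00390625
    = 35/256 = 0.13671875
Since 0.13671875 <= 1, Kraft's inequality IS satisfied.
A prefix code with these lengths CAN exist.

Kraft sum = 0.13671875. Satisfied.


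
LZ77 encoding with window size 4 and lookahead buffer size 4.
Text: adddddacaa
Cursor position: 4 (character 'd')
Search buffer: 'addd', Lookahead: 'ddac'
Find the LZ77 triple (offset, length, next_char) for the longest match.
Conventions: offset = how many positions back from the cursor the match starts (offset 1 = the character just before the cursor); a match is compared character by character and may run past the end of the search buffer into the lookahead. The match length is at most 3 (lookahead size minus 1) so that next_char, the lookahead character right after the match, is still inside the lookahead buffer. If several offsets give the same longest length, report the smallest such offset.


Try each offset into the search buffer:
  offset=1 (pos 3, char 'd'): match length 2
  offset=2 (pos 2, char 'd'): match length 2
  offset=3 (pos 1, char 'd'): match length 2
  offset=4 (pos 0, char 'a'): match length 0
Longest match has length 2, found at offsets 1, 2, 3; take the smallest, offset 1.
next_char = character at position 4 + 2 = 6 -> 'a'

Best match: offset=1, length=2 (matching 'dd' starting at position 3)
LZ77 triple: (1, 2, 'a')


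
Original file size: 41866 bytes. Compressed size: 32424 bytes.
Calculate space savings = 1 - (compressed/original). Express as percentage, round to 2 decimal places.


ratio = compressed/original = 32424/41866 = 0.774471
savings = 1 - ratio = 1 - 0.774471 = 0.225529
as a percentage: 0.225529 * 100 = 22.55%

Space savings = 1 - 32424/41866 = 22.55%


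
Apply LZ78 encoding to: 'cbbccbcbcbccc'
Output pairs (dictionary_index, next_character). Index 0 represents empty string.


LZ78 encoding steps:
Dictionary: {0: ''}
Step 1: w='' (idx 0), next='c' -> output (0, 'c'), add 'c' as idx 1
Step 2: w='' (idx 0), next='b' -> output (0, 'b'), add 'b' as idx 2
Step 3: w='b' (idx 2), next='c' -> output (2, 'c'), add 'bc' as idx 3
Step 4: w='c' (idx 1), next='b' -> output (1, 'b'), add 'cb' as idx 4
Step 5: w='cb' (idx 4), next='c' -> output (4, 'c'), add 'cbc' as idx 5
Step 6: w='bc' (idx 3), next='c' -> output (3, 'c'), add 'bcc' as idx 6
Step 7: w='c' (idx 1), end of input -> output (1, '')


Encoded: [(0, 'c'), (0, 'b'), (2, 'c'), (1, 'b'), (4, 'c'), (3, 'c'), (1, '')]


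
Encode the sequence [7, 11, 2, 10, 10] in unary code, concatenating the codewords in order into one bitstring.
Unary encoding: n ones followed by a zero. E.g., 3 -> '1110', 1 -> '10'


Encode each number as n ones followed by a terminating 0:
  7 -> 11111110 (8 bits)
  11 -> 111111111110 (12 bits)
  2 -> 110 (3 bits)
  10 -> 11111111110 (11 bits)
  10 -> 11111111110 (11 bits)
Total length = 8 + 12 + 3 + 11 + 11 = 45 bits.

Unary([7, 11, 2, 10, 10]) = 111111101111111111101101111111111011111111110 (45 bits)


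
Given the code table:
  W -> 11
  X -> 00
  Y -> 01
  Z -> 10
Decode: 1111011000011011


Decoding:
11 -> W
11 -> W
01 -> Y
10 -> Z
00 -> X
01 -> Y
10 -> Z
11 -> W


Result: WWYZXYZW


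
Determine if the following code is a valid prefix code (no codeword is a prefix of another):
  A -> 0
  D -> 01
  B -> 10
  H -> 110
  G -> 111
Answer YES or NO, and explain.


Checking each pair (does one codeword prefix another?):
  A='0' vs D='01': prefix -- VIOLATION

NO -- this is NOT a valid prefix code. A (0) is a prefix of D (01).


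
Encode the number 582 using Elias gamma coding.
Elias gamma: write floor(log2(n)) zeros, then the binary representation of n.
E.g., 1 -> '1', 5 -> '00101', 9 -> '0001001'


num_bits = floor(log2(582)) + 1 = 10
leading_zeros = num_bits - 1 = 9
binary(582) = 1001000110

Elias gamma(582) = '000000000' + '1001000110' = 0000000001001000110 (19 bits)


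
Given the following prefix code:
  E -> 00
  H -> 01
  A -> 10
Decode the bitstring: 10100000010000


Decoding step by step:
Bits 10 -> A
Bits 10 -> A
Bits 00 -> E
Bits 00 -> E
Bits 01 -> H
Bits 00 -> E
Bits 00 -> E


Decoded message: AAEEHEE


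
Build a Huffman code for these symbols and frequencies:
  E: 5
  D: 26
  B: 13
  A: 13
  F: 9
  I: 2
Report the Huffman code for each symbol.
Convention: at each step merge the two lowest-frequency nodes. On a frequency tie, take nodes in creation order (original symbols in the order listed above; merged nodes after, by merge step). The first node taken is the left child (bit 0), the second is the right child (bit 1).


Huffman tree construction:
Step 1: Merge I(2) + E(5) = 7
Step 2: Merge (I+E)(7) + F(9) = 16
Step 3: Merge B(13) + A(13) = 26
Step 4: Merge ((I+E)+F)(16) + D(26) = 42
Step 5: Merge (B+A)(26) + (((I+E)+F)+D)(42) = 68
Read each symbol's code off the tree from the root (left child = 0, right child = 1).

Codes:
  E: 1001 (length 4)
  D: 11 (length 2)
  B: 00 (length 2)
  A: 01 (length 2)
  F: 101 (length 3)
  I: 1000 (length 4)
Average code length: 159/68 = 2.3382 bits/symbol


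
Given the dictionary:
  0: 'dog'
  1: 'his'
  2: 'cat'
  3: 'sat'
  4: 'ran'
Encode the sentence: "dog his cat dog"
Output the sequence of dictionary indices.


Look up each word in the dictionary:
  'dog' -> 0
  'his' -> 1
  'cat' -> 2
  'dog' -> 0

Encoded: [0, 1, 2, 0]


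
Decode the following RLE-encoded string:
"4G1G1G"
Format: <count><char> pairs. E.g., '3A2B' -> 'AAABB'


Expanding each <count><char> pair:
  4G -> 'GGGG'
  1G -> 'G'
  1G -> 'G'

Decoded = GGGGGG


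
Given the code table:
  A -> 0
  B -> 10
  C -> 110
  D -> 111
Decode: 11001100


Decoding:
110 -> C
0 -> A
110 -> C
0 -> A


Result: CACA


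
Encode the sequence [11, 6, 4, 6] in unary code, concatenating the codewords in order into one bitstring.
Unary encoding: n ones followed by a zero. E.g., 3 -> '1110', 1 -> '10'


Encode each number as n ones followed by a terminating 0:
  11 -> 111111111110 (12 bits)
  6 -> 1111110 (7 bits)
  4 -> 11110 (5 bits)
  6 -> 1111110 (7 bits)
Total length = 12 + 7 + 5 + 7 = 31 bits.

Unary([11, 6, 4, 6]) = 1111111111101111110111101111110 (31 bits)


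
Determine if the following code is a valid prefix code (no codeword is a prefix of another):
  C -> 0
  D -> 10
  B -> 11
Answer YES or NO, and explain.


Checking each pair (does one codeword prefix another?):
  C='0' vs D='10': no prefix
  C='0' vs B='11': no prefix
  D='10' vs C='0': no prefix
  D='10' vs B='11': no prefix
  B='11' vs C='0': no prefix
  B='11' vs D='10': no prefix
No violation found over all pairs.

YES -- this is a valid prefix code. No codeword is a prefix of any other codeword.


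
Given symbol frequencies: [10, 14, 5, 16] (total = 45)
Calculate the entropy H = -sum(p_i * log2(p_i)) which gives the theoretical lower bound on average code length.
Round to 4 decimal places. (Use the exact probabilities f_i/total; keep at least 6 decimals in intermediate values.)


Per-symbol terms -p_i * log2(p_i) with p_i = f_i/45:
  p = 10/45 = 0.222222: log2(p) = -2.169925, -p*log2(p) = 0.482206
  p = 14/45 = 0.311111: log2(p) = -1.684498, -p*log2(p) = 0.524066
  p = 5/45 = 0.111111: log2(p) = -3.169925, -p*log2(p) = 0.352214
  p = 16/45 = 0.355556: log2(p) = -1.491853, -p*log2(p) = 0.530437
H = 0.482206 + 0.524066 + 0.352214 + 0.530437 = 1.888923

H = 1.8889 bits/symbol


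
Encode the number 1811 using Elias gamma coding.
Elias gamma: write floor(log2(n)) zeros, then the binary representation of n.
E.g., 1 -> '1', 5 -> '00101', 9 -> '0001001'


num_bits = floor(log2(1811)) + 1 = 11
leading_zeros = num_bits - 1 = 10
binary(1811) = 11100010011

Elias gamma(1811) = '0000000000' + '11100010011' = 000000000011100010011 (21 bits)


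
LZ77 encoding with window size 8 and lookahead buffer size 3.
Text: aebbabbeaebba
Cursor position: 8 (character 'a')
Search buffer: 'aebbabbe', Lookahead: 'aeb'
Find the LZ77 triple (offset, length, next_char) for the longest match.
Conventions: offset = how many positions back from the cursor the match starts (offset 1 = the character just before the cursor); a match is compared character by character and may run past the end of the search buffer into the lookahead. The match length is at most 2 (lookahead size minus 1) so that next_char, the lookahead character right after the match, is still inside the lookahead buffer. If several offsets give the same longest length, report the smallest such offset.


Try each offset into the search buffer:
  offset=1 (pos 7, char 'e'): match length 0
  offset=2 (pos 6, char 'b'): match length 0
  offset=3 (pos 5, char 'b'): match length 0
  offset=4 (pos 4, char 'a'): match length 1
  offset=5 (pos 3, char 'b'): match length 0
  offset=6 (pos 2, char 'b'): match length 0
  offset=7 (pos 1, char 'e'): match length 0
  offset=8 (pos 0, char 'a'): match length 2
Longest match has length 2 at offset 8.
next_char = character at position 8 + 2 = 10 -> 'b'

Best match: offset=8, length=2 (matching 'ae' starting at position 0)
LZ77 triple: (8, 2, 'b')


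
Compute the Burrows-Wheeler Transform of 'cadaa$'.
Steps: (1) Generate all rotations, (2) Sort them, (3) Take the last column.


Rotations (sorted):
  0: $cadaa -> last char: a
  1: a$cada -> last char: a
  2: aa$cad -> last char: d
  3: adaa$c -> last char: c
  4: cadaa$ -> last char: $
  5: daa$ca -> last char: a


BWT = aadc$a


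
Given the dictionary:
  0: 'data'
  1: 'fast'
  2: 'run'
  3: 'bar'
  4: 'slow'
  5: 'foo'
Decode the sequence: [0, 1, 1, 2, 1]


Look up each index in the dictionary:
  0 -> 'data'
  1 -> 'fast'
  1 -> 'fast'
  2 -> 'run'
  1 -> 'fast'

Decoded: "data fast fast run fast"


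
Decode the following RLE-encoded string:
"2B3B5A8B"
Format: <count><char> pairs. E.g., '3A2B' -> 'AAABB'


Expanding each <count><char> pair:
  2B -> 'BB'
  3B -> 'BBB'
  5A -> 'AAAAA'
  8B -> 'BBBBBBBB'

Decoded = BBBBBAAAAABBBBBBBB


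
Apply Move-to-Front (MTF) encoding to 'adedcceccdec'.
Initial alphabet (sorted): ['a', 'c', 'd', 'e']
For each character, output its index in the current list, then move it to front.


MTF encoding:
'a': index 0 in ['a', 'c', 'd', 'e'] -> ['a', 'c', 'd', 'e']
'd': index 2 in ['a', 'c', 'd', 'e'] -> ['d', 'a', 'c', 'e']
'e': index 3 in ['d', 'a', 'c', 'e'] -> ['e', 'd', 'a', 'c']
'd': index 1 in ['e', 'd', 'a', 'c'] -> ['d', 'e', 'a', 'c']
'c': index 3 in ['d', 'e', 'a', 'c'] -> ['c', 'd', 'e', 'a']
'c': index 0 in ['c', 'd', 'e', 'a'] -> ['c', 'd', 'e', 'a']
'e': index 2 in ['c', 'd', 'e', 'a'] -> ['e', 'c', 'd', 'a']
'c': index 1 in ['e', 'c', 'd', 'a'] -> ['c', 'e', 'd', 'a']
'c': index 0 in ['c', 'e', 'd', 'a'] -> ['c', 'e', 'd', 'a']
'd': index 2 in ['c', 'e', 'd', 'a'] -> ['d', 'c', 'e', 'a']
'e': index 2 in ['d', 'c', 'e', 'a'] -> ['e', 'd', 'c', 'a']
'c': index 2 in ['e', 'd', 'c', 'a'] -> ['c', 'e', 'd', 'a']


Output: [0, 2, 3, 1, 3, 0, 2, 1, 0, 2, 2, 2]


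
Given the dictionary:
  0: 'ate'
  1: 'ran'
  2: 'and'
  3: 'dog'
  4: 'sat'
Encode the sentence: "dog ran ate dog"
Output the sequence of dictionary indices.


Look up each word in the dictionary:
  'dog' -> 3
  'ran' -> 1
  'ate' -> 0
  'dog' -> 3

Encoded: [3, 1, 0, 3]


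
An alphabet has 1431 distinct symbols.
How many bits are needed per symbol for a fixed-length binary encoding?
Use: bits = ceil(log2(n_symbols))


log2(1431) = 10.4828
Bracket: 2^10 = 1024 < 1431 <= 2^11 = 2048
So ceil(log2(1431)) = 11

bits = ceil(log2(1431)) = ceil(10.4828) = 11 bits


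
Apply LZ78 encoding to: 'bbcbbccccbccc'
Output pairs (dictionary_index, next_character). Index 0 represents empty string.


LZ78 encoding steps:
Dictionary: {0: ''}
Step 1: w='' (idx 0), next='b' -> output (0, 'b'), add 'b' as idx 1
Step 2: w='b' (idx 1), next='c' -> output (1, 'c'), add 'bc' as idx 2
Step 3: w='b' (idx 1), next='b' -> output (1, 'b'), add 'bb' as idx 3
Step 4: w='' (idx 0), next='c' -> output (0, 'c'), add 'c' as idx 4
Step 5: w='c' (idx 4), next='c' -> output (4, 'c'), add 'cc' as idx 5
Step 6: w='c' (idx 4), next='b' -> output (4, 'b'), add 'cb' as idx 6
Step 7: w='cc' (idx 5), next='c' -> output (5, 'c'), add 'ccc' as idx 7


Encoded: [(0, 'b'), (1, 'c'), (1, 'b'), (0, 'c'), (4, 'c'), (4, 'b'), (5, 'c')]


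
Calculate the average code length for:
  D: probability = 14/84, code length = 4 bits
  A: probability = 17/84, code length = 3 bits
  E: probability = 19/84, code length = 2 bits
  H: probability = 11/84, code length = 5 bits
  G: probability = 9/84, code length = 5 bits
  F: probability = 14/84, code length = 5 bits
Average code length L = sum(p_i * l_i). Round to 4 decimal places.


Weighted contributions p_i * l_i:
  D: (14/84) * 4 = 56/84
  A: (17/84) * 3 = 51/84
  E: (19/84) * 2 = 38/84
  H: (11/84) * 5 = 55/84
  G: (9/84) * 5 = 45/84
  F: (14/84) * 5 = 70/84
Sum = (56 + 51 + 38 + 55 + 45 + 70)/84 = 315/84

L = 315/84 = 3.7500 bits/symbol


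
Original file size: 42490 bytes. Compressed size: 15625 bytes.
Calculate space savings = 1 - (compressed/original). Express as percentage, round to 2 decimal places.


ratio = compressed/original = 15625/42490 = 0.367734
savings = 1 - ratio = 1 - 0.367734 = 0.632266
as a percentage: 0.632266 * 100 = 63.23%

Space savings = 1 - 15625/42490 = 63.23%


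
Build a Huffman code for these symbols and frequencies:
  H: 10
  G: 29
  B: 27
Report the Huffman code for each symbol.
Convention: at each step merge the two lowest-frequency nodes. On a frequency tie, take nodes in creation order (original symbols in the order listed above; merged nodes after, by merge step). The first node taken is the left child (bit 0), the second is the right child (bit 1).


Huffman tree construction:
Step 1: Merge H(10) + B(27) = 37
Step 2: Merge G(29) + (H+B)(37) = 66
Read each symbol's code off the tree from the root (left child = 0, right child = 1).

Codes:
  H: 10 (length 2)
  G: 0 (length 1)
  B: 11 (length 2)
Average code length: 103/66 = 1.5606 bits/symbol


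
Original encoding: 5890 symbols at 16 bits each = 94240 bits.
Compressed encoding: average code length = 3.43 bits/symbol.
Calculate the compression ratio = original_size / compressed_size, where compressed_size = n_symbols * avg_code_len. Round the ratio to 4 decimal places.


original_size = n_symbols * orig_bits = 5890 * 16 = 94240 bits
compressed_size = n_symbols * avg_code_len = 5890 * 3.43 = 20202.7 bits
ratio = original_size / compressed_size = 94240 / 20202.7 = 4.6647

Compression ratio = 4.6647


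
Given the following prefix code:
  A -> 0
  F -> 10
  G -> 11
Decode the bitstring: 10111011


Decoding step by step:
Bits 10 -> F
Bits 11 -> G
Bits 10 -> F
Bits 11 -> G


Decoded message: FGFG


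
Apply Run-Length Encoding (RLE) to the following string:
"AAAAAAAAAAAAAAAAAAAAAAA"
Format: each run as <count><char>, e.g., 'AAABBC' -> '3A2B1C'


Scanning runs left to right:
  i=0: run of 'A' x 23 -> '23A'

RLE = 23A


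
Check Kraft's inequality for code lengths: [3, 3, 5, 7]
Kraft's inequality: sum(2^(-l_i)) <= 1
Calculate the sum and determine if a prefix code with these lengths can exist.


Sum = 2^(-3) + 2^(-3) + 2^(-5) + 2^(-7)
    = 0.125 + 0.125 + 0.03125 + 0.0078125
    = 37/128 = 0.2890625
Since 0.2890625 <= 1, Kraft's inequality IS satisfied.
A prefix code with these lengths CAN exist.

Kraft sum = 0.2890625. Satisfied.


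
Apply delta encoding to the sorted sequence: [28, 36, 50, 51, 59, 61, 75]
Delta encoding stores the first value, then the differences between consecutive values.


First value: 28
Deltas:
  36 - 28 = 8
  50 - 36 = 14
  51 - 50 = 1
  59 - 51 = 8
  61 - 59 = 2
  75 - 61 = 14


Delta encoded: [28, 8, 14, 1, 8, 2, 14]


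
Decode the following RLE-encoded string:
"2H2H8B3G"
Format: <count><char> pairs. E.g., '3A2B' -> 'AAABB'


Expanding each <count><char> pair:
  2H -> 'HH'
  2H -> 'HH'
  8B -> 'BBBBBBBB'
  3G -> 'GGG'

Decoded = HHHHBBBBBBBBGGG


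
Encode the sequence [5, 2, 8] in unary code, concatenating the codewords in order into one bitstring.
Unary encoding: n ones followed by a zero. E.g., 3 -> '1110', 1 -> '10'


Encode each number as n ones followed by a terminating 0:
  5 -> 111110 (6 bits)
  2 -> 110 (3 bits)
  8 -> 111111110 (9 bits)
Total length = 6 + 3 + 9 = 18 bits.

Unary([5, 2, 8]) = 111110110111111110 (18 bits)


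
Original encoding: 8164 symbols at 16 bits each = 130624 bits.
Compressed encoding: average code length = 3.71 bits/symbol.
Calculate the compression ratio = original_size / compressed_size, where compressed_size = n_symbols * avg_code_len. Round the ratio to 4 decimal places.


original_size = n_symbols * orig_bits = 8164 * 16 = 130624 bits
compressed_size = n_symbols * avg_code_len = 8164 * 3.71 = 30288.44 bits
ratio = original_size / compressed_size = 130624 / 30288.44 = 4.3127

Compression ratio = 4.3127


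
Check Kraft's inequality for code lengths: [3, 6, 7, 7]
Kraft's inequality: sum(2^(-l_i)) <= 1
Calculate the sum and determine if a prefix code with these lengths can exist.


Sum = 2^(-3) + 2^(-6) + 2^(-7) + 2^(-7)
    = 0.125 + 0.015625 + 0.0078125 + 0.0078125
    = 20/128 = 0.15625
Since 0.15625 <= 1, Kraft's inequality IS satisfied.
A prefix code with these lengths CAN exist.

Kraft sum = 0.15625. Satisfied.


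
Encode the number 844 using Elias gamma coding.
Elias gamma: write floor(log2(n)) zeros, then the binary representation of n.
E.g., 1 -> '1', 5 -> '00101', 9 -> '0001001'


num_bits = floor(log2(844)) + 1 = 10
leading_zeros = num_bits - 1 = 9
binary(844) = 1101001100

Elias gamma(844) = '000000000' + '1101001100' = 0000000001101001100 (19 bits)


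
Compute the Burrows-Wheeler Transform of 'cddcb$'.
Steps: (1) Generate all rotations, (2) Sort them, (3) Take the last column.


Rotations (sorted):
  0: $cddcb -> last char: b
  1: b$cddc -> last char: c
  2: cb$cdd -> last char: d
  3: cddcb$ -> last char: $
  4: dcb$cd -> last char: d
  5: ddcb$c -> last char: c


BWT = bcd$dc


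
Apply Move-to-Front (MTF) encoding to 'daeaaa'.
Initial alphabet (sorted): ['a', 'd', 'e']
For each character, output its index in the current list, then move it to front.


MTF encoding:
'd': index 1 in ['a', 'd', 'e'] -> ['d', 'a', 'e']
'a': index 1 in ['d', 'a', 'e'] -> ['a', 'd', 'e']
'e': index 2 in ['a', 'd', 'e'] -> ['e', 'a', 'd']
'a': index 1 in ['e', 'a', 'd'] -> ['a', 'e', 'd']
'a': index 0 in ['a', 'e', 'd'] -> ['a', 'e', 'd']
'a': index 0 in ['a', 'e', 'd'] -> ['a', 'e', 'd']


Output: [1, 1, 2, 1, 0, 0]


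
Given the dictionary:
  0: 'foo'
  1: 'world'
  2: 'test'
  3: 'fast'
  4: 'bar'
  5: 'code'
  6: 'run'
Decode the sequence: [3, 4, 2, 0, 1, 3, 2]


Look up each index in the dictionary:
  3 -> 'fast'
  4 -> 'bar'
  2 -> 'test'
  0 -> 'foo'
  1 -> 'world'
  3 -> 'fast'
  2 -> 'test'

Decoded: "fast bar test foo world fast test"


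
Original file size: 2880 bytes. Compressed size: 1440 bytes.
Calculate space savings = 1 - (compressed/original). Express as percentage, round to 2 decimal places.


ratio = compressed/original = 1440/2880 = 0.5
savings = 1 - ratio = 1 - 0.5 = 0.5
as a percentage: 0.5 * 100 = 50.0%

Space savings = 1 - 1440/2880 = 50.0%


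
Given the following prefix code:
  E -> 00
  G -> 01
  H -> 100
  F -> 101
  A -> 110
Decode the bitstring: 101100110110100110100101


Decoding step by step:
Bits 101 -> F
Bits 100 -> H
Bits 110 -> A
Bits 110 -> A
Bits 100 -> H
Bits 110 -> A
Bits 100 -> H
Bits 101 -> F


Decoded message: FHAAHAHF


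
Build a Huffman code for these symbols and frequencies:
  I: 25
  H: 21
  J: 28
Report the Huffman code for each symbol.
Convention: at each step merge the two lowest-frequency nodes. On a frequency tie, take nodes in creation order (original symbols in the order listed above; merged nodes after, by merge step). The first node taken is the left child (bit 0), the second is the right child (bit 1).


Huffman tree construction:
Step 1: Merge H(21) + I(25) = 46
Step 2: Merge J(28) + (H+I)(46) = 74
Read each symbol's code off the tree from the root (left child = 0, right child = 1).

Codes:
  I: 11 (length 2)
  H: 10 (length 2)
  J: 0 (length 1)
Average code length: 120/74 = 1.6216 bits/symbol


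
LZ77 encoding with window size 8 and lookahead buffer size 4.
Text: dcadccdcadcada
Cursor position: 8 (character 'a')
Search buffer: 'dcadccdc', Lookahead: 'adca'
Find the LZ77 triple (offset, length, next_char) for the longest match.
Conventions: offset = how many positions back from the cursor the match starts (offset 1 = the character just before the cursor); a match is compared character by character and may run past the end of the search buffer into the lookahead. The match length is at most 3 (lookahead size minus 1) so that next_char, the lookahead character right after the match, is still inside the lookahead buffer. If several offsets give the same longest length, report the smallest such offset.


Try each offset into the search buffer:
  offset=1 (pos 7, char 'c'): match length 0
  offset=2 (pos 6, char 'd'): match length 0
  offset=3 (pos 5, char 'c'): match length 0
  offset=4 (pos 4, char 'c'): match length 0
  offset=5 (pos 3, char 'd'): match length 0
  offset=6 (pos 2, char 'a'): match length 3
  offset=7 (pos 1, char 'c'): match length 0
  offset=8 (pos 0, char 'd'): match length 0
Longest match has length 3 at offset 6.
next_char = character at position 8 + 3 = 11 -> 'a'

Best match: offset=6, length=3 (matching 'adc' starting at position 2)
LZ77 triple: (6, 3, 'a')


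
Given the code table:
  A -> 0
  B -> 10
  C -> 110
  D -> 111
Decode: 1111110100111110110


Decoding:
111 -> D
111 -> D
0 -> A
10 -> B
0 -> A
111 -> D
110 -> C
110 -> C


Result: DDABADCC


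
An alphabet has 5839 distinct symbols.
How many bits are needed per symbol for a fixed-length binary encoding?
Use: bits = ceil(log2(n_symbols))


log2(5839) = 12.5115
Bracket: 2^12 = 4096 < 5839 <= 2^13 = 8192
So ceil(log2(5839)) = 13

bits = ceil(log2(5839)) = ceil(12.5115) = 13 bits


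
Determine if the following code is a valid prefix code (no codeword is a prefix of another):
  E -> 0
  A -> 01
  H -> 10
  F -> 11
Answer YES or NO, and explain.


Checking each pair (does one codeword prefix another?):
  E='0' vs A='01': prefix -- VIOLATION

NO -- this is NOT a valid prefix code. E (0) is a prefix of A (01).


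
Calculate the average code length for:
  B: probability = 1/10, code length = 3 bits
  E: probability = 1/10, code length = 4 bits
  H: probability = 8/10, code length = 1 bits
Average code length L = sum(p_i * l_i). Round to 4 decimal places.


Weighted contributions p_i * l_i:
  B: (1/10) * 3 = 3/10
  E: (1/10) * 4 = 4/10
  H: (8/10) * 1 = 8/10
Sum = (3 + 4 + 8)/10 = 15/10

L = 15/10 = 1.5000 bits/symbol


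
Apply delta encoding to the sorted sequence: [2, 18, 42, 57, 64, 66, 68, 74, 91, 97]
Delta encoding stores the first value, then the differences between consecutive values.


First value: 2
Deltas:
  18 - 2 = 16
  42 - 18 = 24
  57 - 42 = 15
  64 - 57 = 7
  66 - 64 = 2
  68 - 66 = 2
  74 - 68 = 6
  91 - 74 = 17
  97 - 91 = 6


Delta encoded: [2, 16, 24, 15, 7, 2, 2, 6, 17, 6]


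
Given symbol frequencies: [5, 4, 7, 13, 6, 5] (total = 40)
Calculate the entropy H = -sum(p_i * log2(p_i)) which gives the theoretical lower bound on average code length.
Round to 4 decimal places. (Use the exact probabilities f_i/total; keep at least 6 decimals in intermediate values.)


Per-symbol terms -p_i * log2(p_i) with p_i = f_i/40:
  p = 5/40 = 0.125000: log2(p) = -3.000000, -p*log2(p) = 0.375000
  p = 4/40 = 0.100000: log2(p) = -3.321928, -p*log2(p) = 0.332193
  p = 7/40 = 0.175000: log2(p) = -2.514573, -p*log2(p) = 0.440050
  p = 13/40 = 0.325000: log2(p) = -1.621488, -p*log2(p) = 0.526984
  p = 6/40 = 0.150000: log2(p) = -2.736966, -p*log2(p) = 0.410545
  p = 5/40 = 0.125000: log2(p) = -3.000000, -p*log2(p) = 0.375000
H = 0.375000 + 0.332193 + 0.440050 + 0.526984 + 0.410545 + 0.375000 = 2.459772

H = 2.4598 bits/symbol


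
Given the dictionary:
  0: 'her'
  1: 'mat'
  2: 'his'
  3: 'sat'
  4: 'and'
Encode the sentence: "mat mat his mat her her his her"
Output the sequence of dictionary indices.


Look up each word in the dictionary:
  'mat' -> 1
  'mat' -> 1
  'his' -> 2
  'mat' -> 1
  'her' -> 0
  'her' -> 0
  'his' -> 2
  'her' -> 0

Encoded: [1, 1, 2, 1, 0, 0, 2, 0]


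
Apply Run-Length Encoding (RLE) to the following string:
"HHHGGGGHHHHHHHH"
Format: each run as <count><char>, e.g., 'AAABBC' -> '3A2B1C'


Scanning runs left to right:
  i=0: run of 'H' x 3 -> '3H'
  i=3: run of 'G' x 4 -> '4G'
  i=7: run of 'H' x 8 -> '8H'

RLE = 3H4G8H


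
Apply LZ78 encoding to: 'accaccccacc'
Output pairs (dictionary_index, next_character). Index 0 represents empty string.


LZ78 encoding steps:
Dictionary: {0: ''}
Step 1: w='' (idx 0), next='a' -> output (0, 'a'), add 'a' as idx 1
Step 2: w='' (idx 0), next='c' -> output (0, 'c'), add 'c' as idx 2
Step 3: w='c' (idx 2), next='a' -> output (2, 'a'), add 'ca' as idx 3
Step 4: w='c' (idx 2), next='c' -> output (2, 'c'), add 'cc' as idx 4
Step 5: w='cc' (idx 4), next='a' -> output (4, 'a'), add 'cca' as idx 5
Step 6: w='cc' (idx 4), end of input -> output (4, '')


Encoded: [(0, 'a'), (0, 'c'), (2, 'a'), (2, 'c'), (4, 'a'), (4, '')]


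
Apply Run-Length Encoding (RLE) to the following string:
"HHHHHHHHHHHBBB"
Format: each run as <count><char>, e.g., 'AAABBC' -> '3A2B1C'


Scanning runs left to right:
  i=0: run of 'H' x 11 -> '11H'
  i=11: run of 'B' x 3 -> '3B'

RLE = 11H3B


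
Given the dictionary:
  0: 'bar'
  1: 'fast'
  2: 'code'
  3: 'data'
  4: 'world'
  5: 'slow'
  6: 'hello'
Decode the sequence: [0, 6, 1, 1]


Look up each index in the dictionary:
  0 -> 'bar'
  6 -> 'hello'
  1 -> 'fast'
  1 -> 'fast'

Decoded: "bar hello fast fast"


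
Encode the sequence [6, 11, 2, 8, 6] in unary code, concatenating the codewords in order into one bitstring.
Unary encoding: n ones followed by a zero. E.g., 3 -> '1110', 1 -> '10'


Encode each number as n ones followed by a terminating 0:
  6 -> 1111110 (7 bits)
  11 -> 111111111110 (12 bits)
  2 -> 110 (3 bits)
  8 -> 111111110 (9 bits)
  6 -> 1111110 (7 bits)
Total length = 7 + 12 + 3 + 9 + 7 = 38 bits.

Unary([6, 11, 2, 8, 6]) = 11111101111111111101101111111101111110 (38 bits)
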